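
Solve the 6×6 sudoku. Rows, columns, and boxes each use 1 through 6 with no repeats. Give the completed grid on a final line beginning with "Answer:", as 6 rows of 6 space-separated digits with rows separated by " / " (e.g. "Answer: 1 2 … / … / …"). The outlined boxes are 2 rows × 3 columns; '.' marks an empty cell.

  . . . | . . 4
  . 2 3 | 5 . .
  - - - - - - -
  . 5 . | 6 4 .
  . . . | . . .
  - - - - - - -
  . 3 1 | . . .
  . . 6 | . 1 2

Step 1. [r2c1∈{1,4,6}] 4 has one home in row 2: r2c1. So r2c1=4.
Step 2. [r2c6∈{1,6}] row 2 places 1 nowhere but r2c6. So r2c6=1.
Step 3. [r3c1∈{1,2,3}] r3c1 is the only open cell in row 3 admitting 1 ⇒ r3c1=1.
Step 4. [r4c1∈{2,3,6}] col 1 places 3 nowhere but r4c1, so r4c1=3.
Step 5. [r1c1∈{5,6}] 6 has one home in col 1: r1c1, so r1c1=6.
Step 6. [r6c2∈{4}] r6c2 is down to just 4. So r6c2=4.
Step 7. [r4c6∈{5}] only 5 remains possible at r4c6. So r4c6=5.
Step 8. [r4c5∈{2}] r4c5 is down to just 2 ⇒ r4c5=2.
Step 9. [r5c5∈{5,6}] col 5 places 5 nowhere but r5c5, so r5c5=5.
Step 10. [r1c4∈{2,3}] across row 1, 2 lands solely at r1c4, so r1c4=2.
Step 11. [r3c6∈{3}] r3c6 is down to just 3, so r3c6=3.
Step 12. [r5c4∈{4}] r5c4 has the single candidate 4 ⇒ r5c4=4.
Step 13. [r5c1∈{2}] r5c1's peers cover all but 2 ⇒ r5c1=2.
Step 14. [r4c2∈{6}] r4c2's peers cover all but 6, so r4c2=6.
Step 15. [r1c3∈{5}] only 5 remains possible at r1c3. So r1c3=5.
Step 16. [r1c2∈{1}] r1c2 has the single candidate 1 ⇒ r1c2=1.
Step 17. [r3c3∈{2}] nothing but 2 survives at r3c3, so r3c3=2.
Step 18. [r4c4∈{1}] r4c4 has the single candidate 1. So r4c4=1.
Step 19. [r5c6∈{6}] r5c6 is down to just 6 ⇒ r5c6=6.
Step 20. [r4c3∈{4}] r4c3 is down to just 4 ⇒ r4c3=4.
Step 21. [r1c5∈{3}] only 3 remains possible at r1c5. So r1c5=3.
Step 22. [r6c4∈{3}] r6c4's peers cover all but 3 ⇒ r6c4=3.
Step 23. [r6c1∈{5}] nothing but 5 survives at r6c1. So r6c1=5.
Step 24. [r2c5∈{6}] nothing but 6 survives at r2c5 ⇒ r2c5=6.

Answer: 6 1 5 2 3 4 / 4 2 3 5 6 1 / 1 5 2 6 4 3 / 3 6 4 1 2 5 / 2 3 1 4 5 6 / 5 4 6 3 1 2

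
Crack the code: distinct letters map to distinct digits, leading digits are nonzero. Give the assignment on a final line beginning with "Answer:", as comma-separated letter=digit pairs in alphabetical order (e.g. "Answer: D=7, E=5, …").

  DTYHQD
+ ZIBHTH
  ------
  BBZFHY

Step 1. [col 1: D + H ≡ Y (mod 10)] no forcing yet in column 1 (carry-in 0); H=5 is free and consistent — try it. So H=5.
Step 2. [col 1: D + H ≡ Y (mod 10)] column 1 (D + H ≡ Y (mod 10), carry-in 0) doesn't pin Y yet; pick Y=7 and continue ⇒ Y=7.
Step 3. [col 1: D + H ≡ Y (mod 10)] from column 1 (H=5, Y=7, carry-in 0, digits 5,7 already taken and all letters distinct): D must equal 2, so D=2.
Step 4. [col 2: Q + T ≡ H (mod 10)] Q=1 is one option consistent with column 2 (Q + T ≡ H (mod 10), carry-in 0) — take it ⇒ Q=1.
Step 5. [col 2: Q + T ≡ H (mod 10)] in column 2 we have Q+T≡H with carry-in 0; given Q=1, H=5 and digits 1,2,5,7 already taken and all letters distinct, that pins T to 4. So T=4.
Step 6. [col 3: H + H ≡ F (mod 10)] column 3 reads H+H+carry(0)=F with H=5; with digits 1,2,4,5,7 already taken and all letters distinct, the only value for F is 0, so F=0.
Step 7. [col 4: Y + B ≡ Z (mod 10)] from column 4 (Y=7, carry-in 1, digits 0,1,2,4,5,7 already taken and all letters distinct): Z must equal 6. So Z=6.
Step 8. [col 4: Y + B ≡ Z (mod 10)] column 4: given Y=7, Z=6, carry-in 1, and digits 0,1,2,4,5,6,7 already taken and all letters distinct, Y+B≡Z (mod 10) forces B=8, so B=8.
Step 9. [col 5: T + I ≡ B (mod 10)] in column 5 we have T+I≡B with carry-in 1; given T=4, B=8 and digits 0,1,2,4,5,6,7,8 already taken and all letters distinct, that pins I to 3. So I=3.

Answer: B=8, D=2, F=0, H=5, I=3, Q=1, T=4, Y=7, Z=6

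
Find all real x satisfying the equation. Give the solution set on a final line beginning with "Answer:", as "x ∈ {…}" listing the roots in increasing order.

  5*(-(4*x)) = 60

Step 1. [5*(-(4*x)) = 60] divide by the outer 5. So div: -(4*x) = 12.
Step 2. [-(4*x) = 12] LHS negated; negate both sides, so neg: 4*x = -12.
Step 3. [4*x = -12] leading coefficient 4: divide by 4, so div: x = -3.

Answer: x ∈ {-3}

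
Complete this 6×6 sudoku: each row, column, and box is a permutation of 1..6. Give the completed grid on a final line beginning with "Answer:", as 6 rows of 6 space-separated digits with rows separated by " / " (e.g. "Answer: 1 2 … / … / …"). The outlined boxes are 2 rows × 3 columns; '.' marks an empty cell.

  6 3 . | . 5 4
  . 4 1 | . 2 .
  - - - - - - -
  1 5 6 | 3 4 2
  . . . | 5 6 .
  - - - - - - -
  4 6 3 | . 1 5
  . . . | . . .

Step 1. [r4c2∈{2}] r4c2's peers cover all but 2. So r4c2=2.
Step 2. [r6c1∈{2,5}] in col 1, 2 fits only at r6c1, so r6c1=2.
Step 3. [r2c4∈{6}] nothing but 6 survives at r2c4, so r2c4=6.
Step 4. [r6c5∈{3}] only 3 remains possible at r6c5, so r6c5=3.
Step 5. [r6c4∈{4}] r6c4 has the single candidate 4, so r6c4=4.
Step 6. [r4c3∈{4}] r4c3's peers cover all but 4 ⇒ r4c3=4.
Step 7. [r4c6∈{1}] r4c6's peers cover all but 1 ⇒ r4c6=1.
Step 8. [r1c3∈{2}] nothing but 2 survives at r1c3. So r1c3=2.
Step 9. [r4c1∈{3}] nothing but 3 survives at r4c1. So r4c1=3.
Step 10. [r6c2∈{1}] r6c2 has the single candidate 1 ⇒ r6c2=1.
Step 11. [r2c6∈{3}] r2c6 is down to just 3. So r2c6=3.
Step 12. [r6c6∈{6}] r6c6 has the single candidate 6. So r6c6=6.
Step 13. [r5c4∈{2}] r5c4 is down to just 2, so r5c4=2.
Step 14. [r1c4∈{1}] r1c4's peers cover all but 1. So r1c4=1.
Step 15. [r2c1∈{5}] r2c1 is down to just 5. So r2c1=5.
Step 16. [r6c3∈{5}] only 5 remains possible at r6c3. So r6c3=5.

Answer: 6 3 2 1 5 4 / 5 4 1 6 2 3 / 1 5 6 3 4 2 / 3 2 4 5 6 1 / 4 6 3 2 1 5 / 2 1 5 4 3 6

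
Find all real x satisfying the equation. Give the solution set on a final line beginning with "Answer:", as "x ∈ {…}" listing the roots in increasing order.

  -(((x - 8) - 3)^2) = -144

Step 1. [-(((x - 8) - 3)^2) = -144] LHS negated; negate both sides ⇒ neg: ((x - 8) - 3)^2 = 144.
Step 2. [((x - 8) - 3)^2 = 144] LHS squared, RHS 144 ≥ 0: apply √ (±), so sqrt: (x - 8) - 3 = 12 or -12.
Step 3. [(x - 8) - 3 = 12 or -12] the outer -3 inverts by adding 3. So sub: x - 8 = 15 or -9.
Step 4. [x - 8 = 15 or -9] add 8: x sits inside (… - 8), so sub: x = 23 or -1.

Answer: x ∈ {-1, 23}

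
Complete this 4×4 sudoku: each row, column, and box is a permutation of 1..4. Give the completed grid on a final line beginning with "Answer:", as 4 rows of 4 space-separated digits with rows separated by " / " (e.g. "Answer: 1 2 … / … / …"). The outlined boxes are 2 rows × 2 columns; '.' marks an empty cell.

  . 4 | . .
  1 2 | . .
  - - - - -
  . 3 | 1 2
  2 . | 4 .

Step 1. [r2c3∈{3}] r2c3 has the single candidate 3, so r2c3=3.
Step 2. [r1c4∈{1}] r1c4's peers cover all but 1 ⇒ r1c4=1.
Step 3. [r3c1∈{4}] nothing but 4 survives at r3c1 ⇒ r3c1=4.
Step 4. [r1c1∈{3}] r1c1 has the single candidate 3, so r1c1=3.
Step 5. [r4c4∈{3}] r4c4 has the single candidate 3. So r4c4=3.
Step 6. [r2c4∈{4}] r2c4 is down to just 4 ⇒ r2c4=4.
Step 7. [r1c3∈{2}] r1c3 has the single candidate 2. So r1c3=2.
Step 8. [r4c2∈{1}] r4c2 is down to just 1 ⇒ r4c2=1.

Answer: 3 4 2 1 / 1 2 3 4 / 4 3 1 2 / 2 1 4 3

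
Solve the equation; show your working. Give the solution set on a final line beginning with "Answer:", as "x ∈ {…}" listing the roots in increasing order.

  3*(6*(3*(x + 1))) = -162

Step 1. [3*(6*(3*(x + 1))) = -162] LHS = 3·(…); ÷3 both sides ⇒ div: 6*(3*(x + 1)) = -54.
Step 2. [6*(3*(x + 1)) = -54] 6·(inner) — divide through by 6. So div: 3*(x + 1) = -9.
Step 3. [3*(x + 1) = -9] leading coefficient 3: divide by 3, so div: x + 1 = -3.
Step 4. [x + 1 = -3] peel the +1: subtract 1 from each side ⇒ sub: x = -4.

Answer: x ∈ {-4}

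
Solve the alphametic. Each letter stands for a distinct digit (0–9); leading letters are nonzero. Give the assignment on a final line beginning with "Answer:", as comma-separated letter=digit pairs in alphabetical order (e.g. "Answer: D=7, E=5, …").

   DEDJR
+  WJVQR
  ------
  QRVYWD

Step 1. [col 1: R + R ≡ D (mod 10)] several values work for D in column 1 (R + R ≡ D (mod 10), carry-in 0); try D=8. So D=8.
Step 2. [Q] Q is the leading digit of a 6-digit sum of two 5-digit numbers; the final carry is exactly 1 ⇒ Q=1.
Step 3. [col 1: R + R ≡ D (mod 10)] R=4 is one option consistent with column 1 (R + R ≡ D (mod 10), carry-in 0) — take it, so R=4.
Step 4. [col 2: J + Q ≡ W (mod 10)] several values work for W in column 2 (J + Q ≡ W (mod 10), carry-in 0); try W=6, so W=6.
Step 5. [col 2: J + Q ≡ W (mod 10)] in column 2 we have J+Q≡W with carry-in 0; given Q=1, W=6 and digits 1,4,6,8 already taken and all letters distinct, that pins J to 5. So J=5.
Step 6. [col 3: D + V ≡ Y (mod 10)] several values work for V in column 3 (D + V ≡ Y (mod 10), carry-in 0); try V=9 ⇒ V=9.
Step 7. [col 3: D + V ≡ Y (mod 10)] in column 3 we have D+V≡Y with carry-in 0; given D=8, V=9 and digits 1,4,5,6,8,9 already taken and all letters distinct, that pins Y to 7 ⇒ Y=7.
Step 8. [col 4: E + J ≡ V (mod 10)] column 4 reads E+J+carry(1)=V with J=5, V=9; with digits 1,4,5,6,7,8,9 already taken and all letters distinct, the only value for E is 3. So E=3.

Answer: D=8, E=3, J=5, Q=1, R=4, V=9, W=6, Y=7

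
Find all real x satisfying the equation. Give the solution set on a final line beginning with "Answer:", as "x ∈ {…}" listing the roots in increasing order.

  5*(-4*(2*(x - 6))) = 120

Step 1. [5*(-4*(2*(x - 6))) = 120] LHS = 5·(…); ÷5 both sides ⇒ div: -4*(2*(x - 6)) = 24.
Step 2. [-4*(2*(x - 6)) = 24] leading coefficient -4: divide by -4, so div: 2*(x - 6) = -6.
Step 3. [2*(x - 6) = -6] leading coefficient 2: divide by 2 ⇒ div: x - 6 = -3.
Step 4. [x - 6 = -3] peel the -6: add 6 from each side. So sub: x = 3.

Answer: x ∈ {3}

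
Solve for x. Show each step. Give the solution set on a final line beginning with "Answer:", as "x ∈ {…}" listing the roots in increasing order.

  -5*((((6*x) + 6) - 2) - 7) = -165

Step 1. [-5*((((6*x) + 6) - 2) - 7) = -165] LHS = -5·(…); ÷-5 both sides, so div: (((6*x) + 6) - 2) - 7 = 33.
Step 2. [(((6*x) + 6) - 2) - 7 = 33] 7 comes off first (add 7) ⇒ sub: ((6*x) + 6) - 2 = 40.
Step 3. [((6*x) + 6) - 2 = 40] the outer -2 inverts by adding 2 ⇒ sub: (6*x) + 6 = 42.
Step 4. [(6*x) + 6 = 42] 6 | LHS and 6 | 42: pull 6 out, so factor: x + 1 = 7.
Step 5. [x + 1 = 7] +1 is outermost — subtract 1 both sides. So sub: x = 6.

Answer: x ∈ {6}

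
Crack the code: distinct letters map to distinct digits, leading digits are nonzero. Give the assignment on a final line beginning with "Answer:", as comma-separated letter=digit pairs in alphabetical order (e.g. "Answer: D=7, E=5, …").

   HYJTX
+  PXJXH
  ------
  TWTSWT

Step 1. [col 1: X + H ≡ T (mod 10)] H=3 is one option consistent with column 1 (X + H ≡ T (mod 10), carry-in 0) — take it. So H=3.
Step 2. [col 1: X + H ≡ T (mod 10)] X=8 is one option consistent with column 1 (X + H ≡ T (mod 10), carry-in 0) — take it ⇒ X=8.
Step 3. [col 1: X + H ≡ T (mod 10)] from column 1 (X=8, H=3, carry-in 0, digits 3,8 already taken and all letters distinct): T must equal 1, so T=1.
Step 4. [col 2: T + X ≡ W (mod 10)] from column 2 (T=1, X=8, carry-in 1, digits 1,3,8 already taken and all letters distinct): W must equal 0 ⇒ W=0.
Step 5. [col 3: J + J ≡ S (mod 10)] S=5 is one option consistent with column 3 (J + J ≡ S (mod 10), carry-in 1) — take it, so S=5.
Step 6. [col 3: J + J ≡ S (mod 10)] several values work for J in column 3 (J + J ≡ S (mod 10), carry-in 1); try J=7, so J=7.
Step 7. [col 4: Y + X ≡ T (mod 10)] in column 4 we have Y+X≡T with carry-in 1; given X=8, T=1 and digits 0,1,3,5,7,8 already taken and all letters distinct, that pins Y to 2, so Y=2.
Step 8. [col 5: H + P ≡ W (mod 10)] column 5: given H=3, W=0, carry-in 1, and digits 0,1,2,3,5,7,8 already taken and all letters distinct, H+P≡W (mod 10) forces P=6, so P=6.

Answer: H=3, J=7, P=6, S=5, T=1, W=0, X=8, Y=2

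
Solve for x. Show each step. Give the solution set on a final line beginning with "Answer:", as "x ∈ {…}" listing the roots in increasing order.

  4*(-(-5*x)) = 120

Step 1. [4*(-(-5*x)) = 120] leading coefficient 4: divide by 4. So div: -(-5*x) = 30.
Step 2. [-(-5*x) = 30] leading − — multiply by −1, so neg: -5*x = -30.
Step 3. [-5*x = -30] -5 out front; divide by -5. So div: x = 6.

Answer: x ∈ {6}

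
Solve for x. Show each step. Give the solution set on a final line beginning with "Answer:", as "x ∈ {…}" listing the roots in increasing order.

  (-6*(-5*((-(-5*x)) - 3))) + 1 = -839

Step 1. [(-6*(-5*((-(-5*x)) - 3))) + 1 = -839] 1 comes off first (subtract 1). So sub: -6*(-5*((-(-5*x)) - 3)) = -840.
Step 2. [-6*(-5*((-(-5*x)) - 3)) = -840] -6 out front; divide by -6. So div: -5*((-(-5*x)) - 3) = 140.
Step 3. [-5*((-(-5*x)) - 3) = 140] divide by the outer -5, so div: (-(-5*x)) - 3 = -28.
Step 4. [(-(-5*x)) - 3 = -28] -3 is outermost — add 3 both sides ⇒ sub: -(-5*x) = -25.
Step 5. [-(-5*x) = -25] LHS negated; negate both sides ⇒ neg: -5*x = 25.
Step 6. [-5*x = 25] divide by the outer -5, so div: x = -5.

Answer: x ∈ {-5}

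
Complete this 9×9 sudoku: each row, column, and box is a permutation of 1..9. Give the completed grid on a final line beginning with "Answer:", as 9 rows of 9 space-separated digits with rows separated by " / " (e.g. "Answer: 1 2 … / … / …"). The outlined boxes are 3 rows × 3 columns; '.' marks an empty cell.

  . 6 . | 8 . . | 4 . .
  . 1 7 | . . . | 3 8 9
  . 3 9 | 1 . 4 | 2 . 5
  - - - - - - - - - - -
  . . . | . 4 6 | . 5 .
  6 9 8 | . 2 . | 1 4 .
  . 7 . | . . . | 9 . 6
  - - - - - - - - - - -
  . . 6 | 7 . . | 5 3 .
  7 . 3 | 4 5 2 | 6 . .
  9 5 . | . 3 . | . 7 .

Step 1. [r4c2∈{2}] r4c2's peers cover all but 2, so r4c2=2.
Step 2. [r9c7∈{8}] nothing but 8 survives at r9c7. So r9c7=8.
Step 3. [r1c9∈{1,7}] in box 3, 7 fits only at r1c9 ⇒ r1c9=7.
Step 4. [r9c6∈{1}] r9c6 is down to just 1 ⇒ r9c6=1.
Step 5. [r7c1∈{1,2,4,8}] 1 has one home in box 7: r7c1, so r7c1=1.
Step 6. [r2c6∈{5}] only 5 remains possible at r2c6, so r2c6=5.
Step 7. [r1c6∈{3,9}] across row 1, 3 lands solely at r1c6. So r1c6=3.
Step 8. [r4c1∈{3}] only 3 remains possible at r4c1 ⇒ r4c1=3.
Step 9. [r7c2∈{4,8}] 4 has one home in col 2: r7c2 ⇒ r7c2=4.
Step 10. [r6c3∈{1,4,5}] r6c3 is the only open cell in col 3 admitting 4, so r6c3=4.
Step 11. [r6c6∈{8}] r6c6's peers cover all but 8, so r6c6=8.
Step 12. [r2c5∈{6}] r2c5 has the single candidate 6 ⇒ r2c5=6.
Step 13. [r6c4∈{3,5}] r6c4 is the only open cell in row 6 admitting 3, so r6c4=3.
Step 14. [r9c3∈{2}] r9c3 has the single candidate 2 ⇒ r9c3=2.
Step 15. [r1c1∈{2,5}] in row 1, 2 fits only at r1c1 ⇒ r1c1=2.
Step 16. [r8c8∈{1,9}] r8c8 is the only open cell in row 8 admitting 9 ⇒ r8c8=9.
Step 17. [r7c5∈{8,9}] r7c5 is the only open cell in row 7 admitting 8 ⇒ r7c5=8.
Step 18. [r3c5∈{7}] r3c5 is down to just 7 ⇒ r3c5=7.
Step 19. [r8c2∈{8}] r8c2's peers cover all but 8 ⇒ r8c2=8.
Step 20. [r7c6∈{9}] r7c6's peers cover all but 9. So r7c6=9.
Step 21. [r9c4∈{6}] r9c4's peers cover all but 6. So r9c4=6.
Step 22. [r2c1∈{4}] nothing but 4 survives at r2c1. So r2c1=4.
Step 23. [r2c4∈{2}] only 2 remains possible at r2c4, so r2c4=2.
Step 24. [r4c9∈{8}] r4c9's peers cover all but 8 ⇒ r4c9=8.
Step 25. [r6c5∈{1}] only 1 remains possible at r6c5. So r6c5=1.
Step 26. [r9c9∈{4}] r9c9 is down to just 4, so r9c9=4.
Step 27. [r4c7∈{7}] only 7 remains possible at r4c7. So r4c7=7.
Step 28. [r8c9∈{1}] r8c9 has the single candidate 1. So r8c9=1.
Step 29. [r7c9∈{2}] nothing but 2 survives at r7c9, so r7c9=2.
Step 30. [r1c8∈{1}] nothing but 1 survives at r1c8. So r1c8=1.
Step 31. [r1c3∈{5}] r1c3 is down to just 5 ⇒ r1c3=5.
Step 32. [r6c8∈{2}] r6c8 has the single candidate 2 ⇒ r6c8=2.
Step 33. [r5c4∈{5}] r5c4 is down to just 5, so r5c4=5.
Step 34. [r3c8∈{6}] r3c8 has the single candidate 6. So r3c8=6.
Step 35. [r4c3∈{1}] nothing but 1 survives at r4c3. So r4c3=1.
Step 36. [r4c4∈{9}] r4c4 is down to just 9. So r4c4=9.
Step 37. [r3c1∈{8}] r3c1's peers cover all but 8, so r3c1=8.
Step 38. [r1c5∈{9}] r1c5 has the single candidate 9. So r1c5=9.
Step 39. [r6c1∈{5}] r6c1's peers cover all but 5, so r6c1=5.
Step 40. [r5c9∈{3}] nothing but 3 survives at r5c9, so r5c9=3.
Step 41. [r5c6∈{7}] nothing but 7 survives at r5c6 ⇒ r5c6=7.

Answer: 2 6 5 8 9 3 4 1 7 / 4 1 7 2 6 5 3 8 9 / 8 3 9 1 7 4 2 6 5 / 3 2 1 9 4 6 7 5 8 / 6 9 8 5 2 7 1 4 3 / 5 7 4 3 1 8 9 2 6 / 1 4 6 7 8 9 5 3 2 / 7 8 3 4 5 2 6 9 1 / 9 5 2 6 3 1 8 7 4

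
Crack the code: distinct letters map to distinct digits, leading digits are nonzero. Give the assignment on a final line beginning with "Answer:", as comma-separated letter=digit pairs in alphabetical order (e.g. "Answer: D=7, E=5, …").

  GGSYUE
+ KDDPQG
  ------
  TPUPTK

Step 1. [col 1: E + G ≡ K (mod 10)] E=7 is one option consistent with column 1 (E + G ≡ K (mod 10), carry-in 0) — take it, so E=7.
Step 2. [col 1: E + G ≡ K (mod 10)] G=1 is one option consistent with column 1 (E + G ≡ K (mod 10), carry-in 0) — take it, so G=1.
Step 3. [col 1: E + G ≡ K (mod 10)] in column 1 we have E+G≡K with carry-in 0; given E=7, G=1 and digits 1,7 already taken and all letters distinct, that pins K to 8 ⇒ K=8.
Step 4. [col 2: U + Q ≡ T (mod 10)] column 2 (U + Q ≡ T (mod 10), carry-in 0) doesn't pin U yet; pick U=6 and continue, so U=6.
Step 5. [col 2: U + Q ≡ T (mod 10)] T=9 is one option consistent with column 2 (U + Q ≡ T (mod 10), carry-in 0) — take it. So T=9.
Step 6. [col 2: U + Q ≡ T (mod 10)] column 2: given U=6, T=9, carry-in 0, and digits 1,6,7,8,9 already taken and all letters distinct, U+Q≡T (mod 10) forces Q=3. So Q=3.
Step 7. [col 3: Y + P ≡ P (mod 10)] column 3 reads Y+P+carry(0)=P with nothing yet; with digits 1,3,6,7,8,9 already taken and all letters distinct, the only value for Y is 0 ⇒ Y=0.
Step 8. [col 3: Y + P ≡ P (mod 10)] column 3 (Y + P ≡ P (mod 10), carry-in 0) doesn't pin P yet; pick P=5 and continue. So P=5.
Step 9. [col 4: S + D ≡ U (mod 10)] no forcing yet in column 4 (carry-in 0); S=2 is free and consistent — try it ⇒ S=2.
Step 10. [col 4: S + D ≡ U (mod 10)] in column 4 we have S+D≡U with carry-in 0; given S=2, U=6 and digits 0,1,2,3,5,6,7,8,9 already taken and all letters distinct, that pins D to 4 ⇒ D=4.

Answer: D=4, E=7, G=1, K=8, P=5, Q=3, S=2, T=9, U=6, Y=0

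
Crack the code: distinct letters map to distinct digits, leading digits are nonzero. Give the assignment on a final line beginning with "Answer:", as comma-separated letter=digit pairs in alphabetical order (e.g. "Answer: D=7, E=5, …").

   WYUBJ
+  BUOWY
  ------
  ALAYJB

Step 1. [col 1: J + Y ≡ B (mod 10)] no forcing yet in column 1 (carry-in 0); J=2 is free and consistent — try it. So J=2.
Step 2. [A] adding two 5-digit numbers gives at most 5+1 digits, and here it does — A is that final carry and must be 1. So A=1.
Step 3. [col 1: J + Y ≡ B (mod 10)] column 1 (J + Y ≡ B (mod 10), carry-in 0) doesn't pin B yet; pick B=8 and continue. So B=8.
Step 4. [col 1: J + Y ≡ B (mod 10)] from column 1 (J=2, B=8, carry-in 0, digits 1,2,8 already taken and all letters distinct): Y must equal 6 ⇒ Y=6.
Step 5. [col 2: B + W ≡ J (mod 10)] from column 2 (B=8, J=2, carry-in 0, digits 1,2,6,8 already taken and all letters distinct): W must equal 4 ⇒ W=4.
Step 6. [col 3: U + O ≡ Y (mod 10)] U=5 is one option consistent with column 3 (U + O ≡ Y (mod 10), carry-in 1) — take it. So U=5.
Step 7. [col 3: U + O ≡ Y (mod 10)] column 3 reads U+O+carry(1)=Y with U=5, Y=6; with digits 1,2,4,5,6,8 already taken and all letters distinct, the only value for O is 0 ⇒ O=0.
Step 8. [col 5: W + B ≡ L (mod 10)] from column 5 (W=4, B=8, carry-in 1, digits 0,1,2,4,5,6,8 already taken and all letters distinct): L must equal 3, so L=3.

Answer: A=1, B=8, J=2, L=3, O=0, U=5, W=4, Y=6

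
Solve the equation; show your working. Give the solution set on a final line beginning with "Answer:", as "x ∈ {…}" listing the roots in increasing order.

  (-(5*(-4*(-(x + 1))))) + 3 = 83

Step 1. [(-(5*(-4*(-(x + 1))))) + 3 = 83] 3 comes off first (subtract 3) ⇒ sub: -(5*(-4*(-(x + 1)))) = 80.
Step 2. [-(5*(-4*(-(x + 1)))) = 80] LHS negated; negate both sides. So neg: 5*(-4*(-(x + 1))) = -80.
Step 3. [5*(-4*(-(x + 1))) = -80] LHS = 5·(…); ÷5 both sides. So div: -4*(-(x + 1)) = -16.
Step 4. [-4*(-(x + 1)) = -16] LHS = -4·(…); ÷-4 both sides, so div: -(x + 1) = 4.
Step 5. [-(x + 1) = 4] LHS negated; negate both sides ⇒ neg: x + 1 = -4.
Step 6. [x + 1 = -4] peel the +1: subtract 1 from each side, so sub: x = -5.

Answer: x ∈ {-5}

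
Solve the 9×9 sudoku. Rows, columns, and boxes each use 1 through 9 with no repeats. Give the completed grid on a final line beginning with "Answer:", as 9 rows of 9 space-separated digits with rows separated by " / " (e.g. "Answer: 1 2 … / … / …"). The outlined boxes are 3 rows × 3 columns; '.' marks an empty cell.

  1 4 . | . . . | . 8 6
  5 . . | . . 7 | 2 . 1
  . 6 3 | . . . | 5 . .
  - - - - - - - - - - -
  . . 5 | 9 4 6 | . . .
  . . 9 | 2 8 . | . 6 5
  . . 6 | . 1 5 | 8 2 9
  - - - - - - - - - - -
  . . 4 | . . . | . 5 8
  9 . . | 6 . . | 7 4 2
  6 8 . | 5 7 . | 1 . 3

Step 1. [r1c4∈{3}] only 3 remains possible at r1c4. So r1c4=3.
Step 2. [r5c2∈{1,3,7}] row 5 places 1 nowhere but r5c2. So r5c2=1.
Step 3. [r5c1∈{3,4,7}] in row 5, 7 fits only at r5c1 ⇒ r5c1=7.
Step 4. [r6c2∈{3}] r6c2 has the single candidate 3, so r6c2=3.
Step 5. [r1c7∈{9}] only 9 remains possible at r1c7 ⇒ r1c7=9.
Step 6. [r1c6∈{2}] r1c6's peers cover all but 2. So r1c6=2.
Step 7. [r7c5∈{2,3,9}] r7c5 is the only open cell in col 5 admitting 2, so r7c5=2.
Step 8. [r7c6∈{1,3,9}] 9 has one home in row 7: r7c6. So r7c6=9.
Step 9. [r8c6∈{1,3,8}] in row 8, 8 fits only at r8c6 ⇒ r8c6=8.
Step 10. [r3c9∈{4,7}] 4 has one home in col 9: r3c9. So r3c9=4.
Step 11. [r4c7∈{3}] only 3 remains possible at r4c7 ⇒ r4c7=3.
Step 12. [r2c3∈{8}] r2c3 has the single candidate 8, so r2c3=8.
Step 13. [r4c8∈{1,7}] across row 4, 1 lands solely at r4c8. So r4c8=1.
Step 14. [r2c2∈{9}] r2c2 has the single candidate 9 ⇒ r2c2=9.
Step 15. [r7c4∈{1}] only 1 remains possible at r7c4, so r7c4=1.
Step 16. [r4c2∈{2}] only 2 remains possible at r4c2 ⇒ r4c2=2.
Step 17. [r3c8∈{7}] r3c8 has the single candidate 7, so r3c8=7.
Step 18. [r2c5∈{6}] nothing but 6 survives at r2c5, so r2c5=6.
Step 19. [r7c1∈{3}] r7c1's peers cover all but 3. So r7c1=3.
Step 20. [r3c6∈{1}] only 1 remains possible at r3c6 ⇒ r3c6=1.
Step 21. [r8c3∈{1}] r8c3 has the single candidate 1 ⇒ r8c3=1.
Step 22. [r8c5∈{3}] r8c5 is down to just 3. So r8c5=3.
Step 23. [r9c3∈{2}] r9c3 has the single candidate 2 ⇒ r9c3=2.
Step 24. [r7c7∈{6}] only 6 remains possible at r7c7. So r7c7=6.
Step 25. [r9c6∈{4}] nothing but 4 survives at r9c6, so r9c6=4.
Step 26. [r4c9∈{7}] r4c9's peers cover all but 7, so r4c9=7.
Step 27. [r3c5∈{9}] r3c5's peers cover all but 9 ⇒ r3c5=9.
Step 28. [r3c4∈{8}] only 8 remains possible at r3c4, so r3c4=8.
Step 29. [r3c1∈{2}] nothing but 2 survives at r3c1, so r3c1=2.
Step 30. [r9c8∈{9}] r9c8's peers cover all but 9. So r9c8=9.
Step 31. [r5c6∈{3}] r5c6 has the single candidate 3. So r5c6=3.
Step 32. [r6c4∈{7}] only 7 remains possible at r6c4 ⇒ r6c4=7.
Step 33. [r7c2∈{7}] r7c2's peers cover all but 7. So r7c2=7.
Step 34. [r1c3∈{7}] r1c3 is down to just 7. So r1c3=7.
Step 35. [r2c4∈{4}] nothing but 4 survives at r2c4. So r2c4=4.
Step 36. [r6c1∈{4}] r6c1's peers cover all but 4. So r6c1=4.
Step 37. [r2c8∈{3}] only 3 remains possible at r2c8, so r2c8=3.
Step 38. [r4c1∈{8}] only 8 remains possible at r4c1, so r4c1=8.
Step 39. [r8c2∈{5}] nothing but 5 survives at r8c2, so r8c2=5.
Step 40. [r1c5∈{5}] r1c5's peers cover all but 5. So r1c5=5.
Step 41. [r5c7∈{4}] r5c7 has the single candidate 4 ⇒ r5c7=4.

Answer: 1 4 7 3 5 2 9 8 6 / 5 9 8 4 6 7 2 3 1 / 2 6 3 8 9 1 5 7 4 / 8 2 5 9 4 6 3 1 7 / 7 1 9 2 8 3 4 6 5 / 4 3 6 7 1 5 8 2 9 / 3 7 4 1 2 9 6 5 8 / 9 5 1 6 3 8 7 4 2 / 6 8 2 5 7 4 1 9 3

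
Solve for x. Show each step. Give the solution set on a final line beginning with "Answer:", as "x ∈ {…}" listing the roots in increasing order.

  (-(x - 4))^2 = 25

Step 1. [(-(x - 4))^2 = 25] √ both sides: 25 ≥ 0 gives two branches ⇒ sqrt: -(x - 4) = 5 or -5.
Step 2. [-(x - 4) = 5 or -5] leading − — multiply by −1 ⇒ neg: x - 4 = -5 or 5.
Step 3. [x - 4 = -5 or 5] 4 comes off first (add 4) ⇒ sub: x = -1 or 9.

Answer: x ∈ {-1, 9}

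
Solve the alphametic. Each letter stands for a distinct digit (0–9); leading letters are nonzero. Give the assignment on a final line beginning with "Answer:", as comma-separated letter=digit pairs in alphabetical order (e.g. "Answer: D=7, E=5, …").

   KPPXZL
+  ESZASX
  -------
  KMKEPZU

Step 1. [col 1: L + X ≡ U (mod 10)] no forcing yet in column 1 (carry-in 0); X=7 is free and consistent — try it ⇒ X=7.
Step 2. [col 1: L + X ≡ U (mod 10)] U=3 is one option consistent with column 1 (L + X ≡ U (mod 10), carry-in 0) — take it ⇒ U=3.
Step 3. [K] the sum has 7 digits but both addends have 6; that extra leading digit K is the final carry, namely 1 ⇒ K=1.
Step 4. [col 1: L + X ≡ U (mod 10)] column 1: given X=7, U=3, carry-in 0, and digits 1,3,7 already taken and all letters distinct, L+X≡U (mod 10) forces L=6 ⇒ L=6.
Step 5. [col 2: Z + S ≡ Z (mod 10)] column 2 reads Z+S+carry(1)=Z with nothing yet; with digits 1,3,6,7 already taken and all letters distinct, the only value for S is 9 ⇒ S=9.
Step 6. [col 2: Z + S ≡ Z (mod 10)] Z=5 is one option consistent with column 2 (Z + S ≡ Z (mod 10), carry-in 1) — take it, so Z=5.
Step 7. [col 3: X + A ≡ P (mod 10)] P=2 is one option consistent with column 3 (X + A ≡ P (mod 10), carry-in 1) — take it ⇒ P=2.
Step 8. [col 3: X + A ≡ P (mod 10)] in column 3 we have X+A≡P with carry-in 1; given X=7, P=2 and digits 1,2,3,5,6,7,9 already taken and all letters distinct, that pins A to 4, so A=4.
Step 9. [col 4: P + Z ≡ E (mod 10)] from column 4 (P=2, Z=5, carry-in 1, digits 1,2,3,4,5,6,7,9 already taken and all letters distinct): E must equal 8. So E=8.
Step 10. [col 6: K + E ≡ M (mod 10)] column 6 reads K+E+carry(1)=M with K=1, E=8; with digits 1,2,3,4,5,6,7,8,9 already taken and all letters distinct, the only value for M is 0, so M=0.

Answer: A=4, E=8, K=1, L=6, M=0, P=2, S=9, U=3, X=7, Z=5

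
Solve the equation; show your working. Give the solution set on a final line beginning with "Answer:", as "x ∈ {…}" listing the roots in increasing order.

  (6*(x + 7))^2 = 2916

Step 1. [(6*(x + 7))^2 = 2916] LHS squared, RHS 2916 ≥ 0: apply √ (±) ⇒ sqrt: 6*(x + 7) = 54 or -54.
Step 2. [6*(x + 7) = 54 or -54] leading coefficient 6: divide by 6. So div: x + 7 = 9 or -9.
Step 3. [x + 7 = 9 or -9] peel the +7: subtract 7 from each side ⇒ sub: x = 2 or -16.

Answer: x ∈ {-16, 2}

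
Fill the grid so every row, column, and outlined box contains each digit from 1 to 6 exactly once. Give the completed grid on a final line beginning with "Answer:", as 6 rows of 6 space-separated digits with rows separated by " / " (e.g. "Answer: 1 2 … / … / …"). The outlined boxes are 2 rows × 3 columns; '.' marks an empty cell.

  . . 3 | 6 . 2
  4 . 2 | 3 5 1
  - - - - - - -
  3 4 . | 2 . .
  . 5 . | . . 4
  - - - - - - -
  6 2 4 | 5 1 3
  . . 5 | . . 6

Step 1. [r3c3∈{1,6}] across row 3, 1 lands solely at r3c3. So r3c3=1.
Step 2. [r1c2∈{1}] r1c2's peers cover all but 1. So r1c2=1.
Step 3. [r6c4∈{4}] r6c4 is down to just 4. So r6c4=4.
Step 4. [r4c3∈{6}] nothing but 6 survives at r4c3. So r4c3=6.
Step 5. [r4c1∈{2}] r4c1 has the single candidate 2. So r4c1=2.
Step 6. [r2c2∈{6}] r2c2's peers cover all but 6, so r2c2=6.
Step 7. [r4c5∈{3}] nothing but 3 survives at r4c5 ⇒ r4c5=3.
Step 8. [r3c6∈{5}] r3c6 has the single candidate 5, so r3c6=5.
Step 9. [r1c1∈{5}] r1c1 is down to just 5. So r1c1=5.
Step 10. [r6c2∈{3}] r6c2 is down to just 3, so r6c2=3.
Step 11. [r3c5∈{6}] only 6 remains possible at r3c5 ⇒ r3c5=6.
Step 12. [r6c1∈{1}] r6c1 has the single candidate 1 ⇒ r6c1=1.
Step 13. [r4c4∈{1}] only 1 remains possible at r4c4. So r4c4=1.
Step 14. [r6c5∈{2}] nothing but 2 survives at r6c5, so r6c5=2.
Step 15. [r1c5∈{4}] only 4 remains possible at r1c5 ⇒ r1c5=4.

Answer: 5 1 3 6 4 2 / 4 6 2 3 5 1 / 3 4 1 2 6 5 / 2 5 6 1 3 4 / 6 2 4 5 1 3 / 1 3 5 4 2 6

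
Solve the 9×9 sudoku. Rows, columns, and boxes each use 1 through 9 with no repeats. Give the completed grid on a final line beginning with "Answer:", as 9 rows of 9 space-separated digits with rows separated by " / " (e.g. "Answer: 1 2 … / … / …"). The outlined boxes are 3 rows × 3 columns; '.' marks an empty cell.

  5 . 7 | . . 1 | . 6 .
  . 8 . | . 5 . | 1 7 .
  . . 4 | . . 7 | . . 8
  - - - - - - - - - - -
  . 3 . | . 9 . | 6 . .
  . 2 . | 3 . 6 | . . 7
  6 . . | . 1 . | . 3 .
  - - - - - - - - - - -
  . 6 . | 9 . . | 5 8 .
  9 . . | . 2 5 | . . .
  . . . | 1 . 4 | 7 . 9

Step 1. [r7c6∈{3}] nothing but 3 survives at r7c6. So r7c6=3.
Step 2. [r9c8∈{2}] only 2 remains possible at r9c8, so r9c8=2.
Step 3. [r2c3∈{2,3,6,9}] col 3 places 6 nowhere but r2c3 ⇒ r2c3=6.
Step 4. [r8c9∈{1,3,4,6}] r8c9 is the only open cell in col 9 admitting 6. So r8c9=6.
Step 5. [r8c7∈{3,4}] 3 has one home in box 9: r8c7, so r8c7=3.
Step 6. [r3c8∈{5,9}] in row 3, 5 fits only at r3c8 ⇒ r3c8=5.
Step 7. [r5c3∈{1,5,8,9}] in row 5, 5 fits only at r5c3. So r5c3=5.
Step 8. [r5c8∈{1,4,9}] col 8 places 9 nowhere but r5c8. So r5c8=9.
Step 9. [r5c1∈{1,4,8}] 1 has one home in row 5: r5c1, so r5c1=1.
Step 10. [r4c3∈{8}] r4c3 is down to just 8, so r4c3=8.
Step 11. [r4c6∈{2}] r4c6's peers cover all but 2, so r4c6=2.
Step 12. [r8c4∈{7,8}] in row 8, 8 fits only at r8c4 ⇒ r8c4=8.
Step 13. [r8c2∈{1,4,7}] across row 8, 7 lands solely at r8c2 ⇒ r8c2=7.
Step 14. [r6c2∈{4,9}] in col 2, 4 fits only at r6c2, so r6c2=4.
Step 15. [r8c8∈{1,4}] 4 has one home in row 8: r8c8 ⇒ r8c8=4.
Step 16. [r1c5∈{3,4,8}] r1c5 is the only open cell in row 1 admitting 8 ⇒ r1c5=8.
Step 17. [r1c9∈{2,3,4}] row 1 places 3 nowhere but r1c9. So r1c9=3.
Step 18. [r2c1∈{2,3}] row 2 places 3 nowhere but r2c1 ⇒ r2c1=3.
Step 19. [r3c1∈{2}] r3c1's peers cover all but 2 ⇒ r3c1=2.
Step 20. [r1c2∈{9}] r1c2's peers cover all but 9 ⇒ r1c2=9.
Step 21. [r5c5∈{4}] only 4 remains possible at r5c5. So r5c5=4.
Step 22. [r1c7∈{2,4}] across col 7, 4 lands solely at r1c7, so r1c7=4.
Step 23. [r2c9∈{2}] nothing but 2 survives at r2c9. So r2c9=2.
Step 24. [r7c9∈{1}] r7c9's peers cover all but 1, so r7c9=1.
Step 25. [r6c9∈{5}] r6c9 is down to just 5 ⇒ r6c9=5.
Step 26. [r6c4∈{7}] r6c4's peers cover all but 7. So r6c4=7.
Step 27. [r6c7∈{2,8}] across row 6, 2 lands solely at r6c7. So r6c7=2.
Step 28. [r3c5∈{3,6}] r3c5 is the only open cell in row 3 admitting 3, so r3c5=3.
Step 29. [r9c2∈{5}] nothing but 5 survives at r9c2 ⇒ r9c2=5.
Step 30. [r7c5∈{7}] r7c5's peers cover all but 7. So r7c5=7.
Step 31. [r3c2∈{1}] nothing but 1 survives at r3c2. So r3c2=1.
Step 32. [r2c6∈{9}] only 9 remains possible at r2c6 ⇒ r2c6=9.
Step 33. [r6c6∈{8}] only 8 remains possible at r6c6, so r6c6=8.
Step 34. [r3c7∈{9}] r3c7 is down to just 9, so r3c7=9.
Step 35. [r4c8∈{1}] only 1 remains possible at r4c8. So r4c8=1.
Step 36. [r9c5∈{6}] nothing but 6 survives at r9c5, so r9c5=6.
Step 37. [r4c9∈{4}] r4c9 has the single candidate 4, so r4c9=4.
Step 38. [r5c7∈{8}] r5c7 has the single candidate 8, so r5c7=8.
Step 39. [r4c4∈{5}] r4c4 has the single candidate 5 ⇒ r4c4=5.
Step 40. [r9c1∈{8}] r9c1 has the single candidate 8. So r9c1=8.
Step 41. [r9c3∈{3}] r9c3's peers cover all but 3 ⇒ r9c3=3.
Step 42. [r6c3∈{9}] only 9 remains possible at r6c3 ⇒ r6c3=9.
Step 43. [r2c4∈{4}] r2c4 is down to just 4 ⇒ r2c4=4.
Step 44. [r1c4∈{2}] r1c4's peers cover all but 2, so r1c4=2.
Step 45. [r8c3∈{1}] r8c3's peers cover all but 1 ⇒ r8c3=1.
Step 46. [r3c4∈{6}] only 6 remains possible at r3c4, so r3c4=6.
Step 47. [r7c1∈{4}] r7c1's peers cover all but 4 ⇒ r7c1=4.
Step 48. [r4c1∈{7}] nothing but 7 survives at r4c1 ⇒ r4c1=7.
Step 49. [r7c3∈{2}] r7c3 is down to just 2. So r7c3=2.

Answer: 5 9 7 2 8 1 4 6 3 / 3 8 6 4 5 9 1 7 2 / 2 1 4 6 3 7 9 5 8 / 7 3 8 5 9 2 6 1 4 / 1 2 5 3 4 6 8 9 7 / 6 4 9 7 1 8 2 3 5 / 4 6 2 9 7 3 5 8 1 / 9 7 1 8 2 5 3 4 6 / 8 5 3 1 6 4 7 2 9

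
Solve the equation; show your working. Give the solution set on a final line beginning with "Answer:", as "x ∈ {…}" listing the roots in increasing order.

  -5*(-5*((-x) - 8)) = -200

Step 1. [-5*(-5*((-x) - 8)) = -200] LHS = -5·(…); ÷-5 both sides. So div: -5*((-x) - 8) = 40.
Step 2. [-5*((-x) - 8) = 40] leading coefficient -5: divide by -5. So div: (-x) - 8 = -8.
Step 3. [(-x) - 8 = -8] the outer -8 inverts by adding 8. So sub: -x = 0.
Step 4. [-x = 0] leading − — multiply by −1. So neg: x = 0.

Answer: x ∈ {0}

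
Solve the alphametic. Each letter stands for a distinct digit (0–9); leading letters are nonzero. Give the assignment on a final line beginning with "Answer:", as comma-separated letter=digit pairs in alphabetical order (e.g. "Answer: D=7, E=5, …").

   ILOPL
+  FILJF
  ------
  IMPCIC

Step 1. [col 1: L + F ≡ C (mod 10)] column 1 (L + F ≡ C (mod 10), carry-in 0) doesn't pin C yet; pick C=4 and continue. So C=4.
Step 2. [I] I is the leading digit of a 6-digit sum of two 5-digit numbers; the final carry is exactly 1. So I=1.
Step 3. [col 1: L + F ≡ C (mod 10)] no forcing yet in column 1 (carry-in 0); L=5 is free and consistent — try it, so L=5.
Step 4. [col 1: L + F ≡ C (mod 10)] in column 1 we have L+F≡C with carry-in 0; given L=5, C=4 and digits 1,4,5 already taken and all letters distinct, that pins F to 9, so F=9.
Step 5. [col 2: P + J ≡ I (mod 10)] several values work for J in column 2 (P + J ≡ I (mod 10), carry-in 1); try J=3, so J=3.
Step 6. [col 2: P + J ≡ I (mod 10)] in column 2 we have P+J≡I with carry-in 1; given J=3, I=1 and digits 1,3,4,5,9 already taken and all letters distinct, that pins P to 7, so P=7.
Step 7. [col 3: O + L ≡ C (mod 10)] from column 3 (L=5, C=4, carry-in 1, digits 1,3,4,5,7,9 already taken and all letters distinct): O must equal 8. So O=8.
Step 8. [col 5: I + F ≡ M (mod 10)] column 5: given I=1, F=9, carry-in 0, and digits 1,3,4,5,7,8,9 already taken and all letters distinct, I+F≡M (mod 10) forces M=0, so M=0.

Answer: C=4, F=9, I=1, J=3, L=5, M=0, O=8, P=7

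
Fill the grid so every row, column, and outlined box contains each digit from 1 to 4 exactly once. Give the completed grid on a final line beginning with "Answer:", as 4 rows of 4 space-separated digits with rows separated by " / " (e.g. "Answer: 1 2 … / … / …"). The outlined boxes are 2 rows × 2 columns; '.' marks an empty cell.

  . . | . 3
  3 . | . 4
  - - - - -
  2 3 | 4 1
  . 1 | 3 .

Step 1. [r2c2∈{2}] only 2 remains possible at r2c2. So r2c2=2.
Step 2. [r1c1∈{1,4}] col 1 places 1 nowhere but r1c1. So r1c1=1.
Step 3. [r4c4∈{2}] r4c4's peers cover all but 2. So r4c4=2.
Step 4. [r1c2∈{4}] r1c2's peers cover all but 4, so r1c2=4.
Step 5. [r1c3∈{2}] r1c3 is down to just 2, so r1c3=2.
Step 6. [r2c3∈{1}] r2c3 is down to just 1, so r2c3=1.
Step 7. [r4c1∈{4}] nothing but 4 survives at r4c1, so r4c1=4.

Answer: 1 4 2 3 / 3 2 1 4 / 2 3 4 1 / 4 1 3 2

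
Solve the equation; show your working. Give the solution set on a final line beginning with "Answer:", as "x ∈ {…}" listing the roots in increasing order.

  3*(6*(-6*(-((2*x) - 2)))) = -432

Step 1. [3*(6*(-6*(-((2*x) - 2)))) = -432] 3·(inner) — divide through by 3 ⇒ div: 6*(-6*(-((2*x) - 2))) = -144.
Step 2. [6*(-6*(-((2*x) - 2))) = -144] leading coefficient 6: divide by 6 ⇒ div: -6*(-((2*x) - 2)) = -24.
Step 3. [-6*(-((2*x) - 2)) = -24] -6·(inner) — divide through by -6. So div: -((2*x) - 2) = 4.
Step 4. [-((2*x) - 2) = 4] leading − — multiply by −1. So neg: (2*x) - 2 = -4.
Step 5. [(2*x) - 2 = -4] the outer -2 inverts by adding 2. So sub: 2*x = -2.
Step 6. [2*x = -2] LHS = 2·(…); ÷2 both sides ⇒ div: x = -1.

Answer: x ∈ {-1}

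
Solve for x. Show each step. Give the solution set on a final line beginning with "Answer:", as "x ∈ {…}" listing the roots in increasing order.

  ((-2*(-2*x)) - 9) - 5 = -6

Step 1. [((-2*(-2*x)) - 9) - 5 = -6] the outer -5 inverts by adding 5. So sub: (-2*(-2*x)) - 9 = -1.
Step 2. [(-2*(-2*x)) - 9 = -1] -9 is outermost — add 9 both sides. So sub: -2*(-2*x) = 8.
Step 3. [-2*(-2*x) = 8] -2·(inner) — divide through by -2. So div: -2*x = -4.
Step 4. [-2*x = -4] leading coefficient -2: divide by -2. So div: x = 2.

Answer: x ∈ {2}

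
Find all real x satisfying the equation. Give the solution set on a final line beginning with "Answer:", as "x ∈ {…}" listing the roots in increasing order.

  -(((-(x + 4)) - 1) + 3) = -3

Step 1. [-(((-(x + 4)) - 1) + 3) = -3] leading − — multiply by −1. So neg: ((-(x + 4)) - 1) + 3 = 3.
Step 2. [((-(x + 4)) - 1) + 3 = 3] +3 is outermost — subtract 3 both sides, so sub: (-(x + 4)) - 1 = 0.
Step 3. [(-(x + 4)) - 1 = 0] add 1: x sits inside (… - 1) ⇒ sub: -(x + 4) = 1.
Step 4. [-(x + 4) = 1] leading − — multiply by −1 ⇒ neg: x + 4 = -1.
Step 5. [x + 4 = -1] subtract 4: x sits inside (… + 4), so sub: x = -5.

Answer: x ∈ {-5}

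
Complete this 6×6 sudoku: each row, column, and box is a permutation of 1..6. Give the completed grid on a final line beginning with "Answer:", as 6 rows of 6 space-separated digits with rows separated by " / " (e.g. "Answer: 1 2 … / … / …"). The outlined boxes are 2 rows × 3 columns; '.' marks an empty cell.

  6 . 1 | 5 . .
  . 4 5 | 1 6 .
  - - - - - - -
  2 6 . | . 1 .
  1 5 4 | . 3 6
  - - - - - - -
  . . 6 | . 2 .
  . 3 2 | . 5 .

Step 1. [r1c6∈{2,3,4}] row 1 places 3 nowhere but r1c6 ⇒ r1c6=3.
Step 2. [r6c1∈{4}] r6c1's peers cover all but 4 ⇒ r6c1=4.
Step 3. [r3c4∈{4}] nothing but 4 survives at r3c4 ⇒ r3c4=4.
Step 4. [r5c2∈{1}] only 1 remains possible at r5c2, so r5c2=1.
Step 5. [r6c4∈{6}] r6c4 has the single candidate 6, so r6c4=6.
Step 6. [r2c6∈{2}] r2c6 has the single candidate 2 ⇒ r2c6=2.
Step 7. [r4c4∈{2}] r4c4 is down to just 2 ⇒ r4c4=2.
Step 8. [r1c5∈{4}] nothing but 4 survives at r1c5. So r1c5=4.
Step 9. [r5c1∈{5}] r5c1 has the single candidate 5. So r5c1=5.
Step 10. [r3c3∈{3}] r3c3 has the single candidate 3 ⇒ r3c3=3.
Step 11. [r5c6∈{4}] r5c6 is down to just 4, so r5c6=4.
Step 12. [r5c4∈{3}] r5c4's peers cover all but 3 ⇒ r5c4=3.
Step 13. [r2c1∈{3}] r2c1 has the single candidate 3, so r2c1=3.
Step 14. [r1c2∈{2}] only 2 remains possible at r1c2, so r1c2=2.
Step 15. [r3c6∈{5}] r3c6 is down to just 5. So r3c6=5.
Step 16. [r6c6∈{1}] only 1 remains possible at r6c6. So r6c6=1.

Answer: 6 2 1 5 4 3 / 3 4 5 1 6 2 / 2 6 3 4 1 5 / 1 5 4 2 3 6 / 5 1 6 3 2 4 / 4 3 2 6 5 1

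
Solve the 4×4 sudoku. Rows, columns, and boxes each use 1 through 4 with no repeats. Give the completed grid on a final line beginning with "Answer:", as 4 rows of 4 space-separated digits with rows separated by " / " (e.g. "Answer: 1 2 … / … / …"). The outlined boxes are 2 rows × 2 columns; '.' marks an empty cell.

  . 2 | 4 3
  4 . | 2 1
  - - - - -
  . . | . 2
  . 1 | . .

Step 1. [r3c1∈{3}] only 3 remains possible at r3c1 ⇒ r3c1=3.
Step 2. [r4c1∈{2}] r4c1 is down to just 2, so r4c1=2.
Step 3. [r1c1∈{1}] r1c1's peers cover all but 1. So r1c1=1.
Step 4. [r2c2∈{3}] only 3 remains possible at r2c2, so r2c2=3.
Step 5. [r3c3∈{1}] nothing but 1 survives at r3c3, so r3c3=1.
Step 6. [r4c3∈{3}] nothing but 3 survives at r4c3 ⇒ r4c3=3.
Step 7. [r3c2∈{4}] nothing but 4 survives at r3c2. So r3c2=4.
Step 8. [r4c4∈{4}] r4c4 has the single candidate 4 ⇒ r4c4=4.

Answer: 1 2 4 3 / 4 3 2 1 / 3 4 1 2 / 2 1 3 4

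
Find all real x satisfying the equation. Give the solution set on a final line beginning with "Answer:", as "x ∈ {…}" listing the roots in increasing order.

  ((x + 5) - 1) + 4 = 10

Step 1. [((x + 5) - 1) + 4 = 10] subtract 4: x sits inside (… + 4), so sub: (x + 5) - 1 = 6.
Step 2. [(x + 5) - 1 = 6] peel the -1: add 1 from each side. So sub: x + 5 = 7.
Step 3. [x + 5 = 7] subtract 5: x sits inside (… + 5). So sub: x = 2.

Answer: x ∈ {2}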